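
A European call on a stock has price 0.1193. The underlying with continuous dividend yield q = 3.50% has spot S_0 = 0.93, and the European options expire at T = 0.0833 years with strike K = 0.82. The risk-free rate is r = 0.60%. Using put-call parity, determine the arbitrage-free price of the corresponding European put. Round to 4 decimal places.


Answer: Put price = 0.0116

Derivation:
Put-call parity: C - P = S_0 * exp(-qT) - K * exp(-rT).
S_0 * exp(-qT) = 0.9300 * 0.99708875 = 0.92729253
K * exp(-rT) = 0.8200 * 0.99950032 = 0.81959027
P = C - S*exp(-qT) + K*exp(-rT)
P = 0.1193 - 0.92729253 + 0.81959027 = 0.0116


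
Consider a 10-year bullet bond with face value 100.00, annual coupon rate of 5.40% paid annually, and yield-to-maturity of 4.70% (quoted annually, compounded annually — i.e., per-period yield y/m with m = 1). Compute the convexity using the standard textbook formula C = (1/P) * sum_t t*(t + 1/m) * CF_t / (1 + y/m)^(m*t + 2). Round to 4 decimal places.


Coupon per period c = face * coupon_rate / m = 5.400000
Periods per year m = 1; per-period yield y/m = 0.047000
Number of cashflows N = 10
Cashflows (t years, CF_t, discount factor 1/(1+y/m)^(m*t), PV):
  t = 1.0000: CF_t = 5.400000, DF = 0.955110, PV = 5.157593
  t = 2.0000: CF_t = 5.400000, DF = 0.912235, PV = 4.926068
  t = 3.0000: CF_t = 5.400000, DF = 0.871284, PV = 4.704936
  t = 4.0000: CF_t = 5.400000, DF = 0.832172, PV = 4.493731
  t = 5.0000: CF_t = 5.400000, DF = 0.794816, PV = 4.292006
  t = 6.0000: CF_t = 5.400000, DF = 0.759137, PV = 4.099337
  t = 7.0000: CF_t = 5.400000, DF = 0.725059, PV = 3.915318
  t = 8.0000: CF_t = 5.400000, DF = 0.692511, PV = 3.739558
  t = 9.0000: CF_t = 5.400000, DF = 0.661424, PV = 3.571689
  t = 10.0000: CF_t = 105.400000, DF = 0.631732, PV = 66.584600
Price P = sum_t PV_t = 105.484836
Convexity numerator sum_t t*(t + 1/m) * CF_t / (1+y/m)^(m*t + 2):
  t = 1.0000: term = 9.409872
  t = 2.0000: term = 26.962384
  t = 3.0000: term = 51.504076
  t = 4.0000: term = 81.986749
  t = 5.0000: term = 117.459526
  t = 6.0000: term = 157.061448
  t = 7.0000: term = 200.014579
  t = 8.0000: term = 245.617575
  t = 9.0000: term = 293.239703
  t = 10.0000: term = 6681.486818
Convexity = (1/P) * sum = 7864.742728 / 105.484836 = 74.558041

Answer: Convexity = 74.5580


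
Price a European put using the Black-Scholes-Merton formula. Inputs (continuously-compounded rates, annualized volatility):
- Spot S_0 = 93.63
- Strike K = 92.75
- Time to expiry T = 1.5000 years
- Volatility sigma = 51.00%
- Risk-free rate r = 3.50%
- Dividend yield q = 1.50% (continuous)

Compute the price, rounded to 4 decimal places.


Answer: Price = 20.2849

Derivation:
d1 = (ln(S/K) + (r - q + 0.5*sigma^2) * T) / (sigma * sqrt(T)) = 0.37545738
d2 = d1 - sigma * sqrt(T) = -0.24916251
exp(-rT) = 0.94885432; exp(-qT) = 0.97775124
P = K * exp(-rT) * N(-d2) - S_0 * exp(-qT) * N(-d1)
N(-d1) = 0.35366017; N(-d2) = 0.59838246
P = 92.7500 * 0.94885432 * 0.59838246 - 93.6300 * 0.97775124 * 0.35366017 = 20.2849


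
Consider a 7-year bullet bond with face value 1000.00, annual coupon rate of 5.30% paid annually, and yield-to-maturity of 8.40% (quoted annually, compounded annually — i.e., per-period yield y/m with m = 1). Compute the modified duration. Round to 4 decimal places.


Coupon per period c = face * coupon_rate / m = 53.000000
Periods per year m = 1; per-period yield y/m = 0.084000
Number of cashflows N = 7
Cashflows (t years, CF_t, discount factor 1/(1+y/m)^(m*t), PV):
  t = 1.0000: CF_t = 53.000000, DF = 0.922509, PV = 48.892989
  t = 2.0000: CF_t = 53.000000, DF = 0.851023, PV = 45.104233
  t = 3.0000: CF_t = 53.000000, DF = 0.785077, PV = 41.609071
  t = 4.0000: CF_t = 53.000000, DF = 0.724241, PV = 38.384752
  t = 5.0000: CF_t = 53.000000, DF = 0.668119, PV = 35.410288
  t = 6.0000: CF_t = 53.000000, DF = 0.616346, PV = 32.666317
  t = 7.0000: CF_t = 1053.000000, DF = 0.568585, PV = 598.719490
Price P = sum_t PV_t = 840.787141
First compute Macaulay numerator sum_t t * PV_t:
  t * PV_t at t = 1.0000: 48.892989
  t * PV_t at t = 2.0000: 90.208467
  t * PV_t at t = 3.0000: 124.827214
  t * PV_t at t = 4.0000: 153.539009
  t * PV_t at t = 5.0000: 177.051440
  t * PV_t at t = 6.0000: 195.997904
  t * PV_t at t = 7.0000: 4191.036429
Macaulay duration D = 4981.553451 / 840.787141 = 5.924869
Modified duration = D / (1 + y/m) = 5.924869 / (1 + 0.084000) = 5.465746

Answer: Modified duration = 5.4657


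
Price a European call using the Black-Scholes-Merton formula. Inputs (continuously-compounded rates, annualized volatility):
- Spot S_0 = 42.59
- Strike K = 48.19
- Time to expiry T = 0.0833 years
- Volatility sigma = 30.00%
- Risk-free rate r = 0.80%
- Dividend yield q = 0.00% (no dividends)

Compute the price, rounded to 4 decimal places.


Answer: Price = 0.1378

Derivation:
d1 = (ln(S/K) + (r - q + 0.5*sigma^2) * T) / (sigma * sqrt(T)) = -1.37572151
d2 = d1 - sigma * sqrt(T) = -1.46230672
exp(-rT) = 0.99933382; exp(-qT) = 1.00000000
C = S_0 * exp(-qT) * N(d1) - K * exp(-rT) * N(d2)
N(d1) = 0.08445394; N(d2) = 0.07182859
C = 42.5900 * 1.00000000 * 0.08445394 - 48.1900 * 0.99933382 * 0.07182859 = 0.1378


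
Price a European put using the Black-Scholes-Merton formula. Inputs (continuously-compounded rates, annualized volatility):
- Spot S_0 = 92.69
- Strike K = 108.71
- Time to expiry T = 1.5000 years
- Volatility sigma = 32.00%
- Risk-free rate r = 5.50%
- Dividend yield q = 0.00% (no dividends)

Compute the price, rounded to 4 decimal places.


d1 = (ln(S/K) + (r - q + 0.5*sigma^2) * T) / (sigma * sqrt(T)) = -0.00031434
d2 = d1 - sigma * sqrt(T) = -0.39223270
exp(-rT) = 0.92081144; exp(-qT) = 1.00000000
P = K * exp(-rT) * N(-d2) - S_0 * exp(-qT) * N(-d1)
N(-d1) = 0.50012540; N(-d2) = 0.65255686
P = 108.7100 * 0.92081144 * 0.65255686 - 92.6900 * 1.00000000 * 0.50012540 = 18.9652

Answer: Price = 18.9652


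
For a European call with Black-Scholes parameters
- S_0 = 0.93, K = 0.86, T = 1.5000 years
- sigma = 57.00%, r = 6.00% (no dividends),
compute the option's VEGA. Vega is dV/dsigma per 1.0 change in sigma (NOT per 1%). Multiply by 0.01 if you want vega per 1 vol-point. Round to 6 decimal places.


d1 = 0.5900651717; d2 = -0.1080394050
phi(d1) = 0.3352003096; exp(-qT) = 1.0000000000; exp(-rT) = 0.9139311853
Vega = S * exp(-qT) * phi(d1) * sqrt(T) = 0.9300 * 1.0000000000 * 0.3352003096 * 1.2247448714 = 0.381797

Answer: Vega = 0.381797


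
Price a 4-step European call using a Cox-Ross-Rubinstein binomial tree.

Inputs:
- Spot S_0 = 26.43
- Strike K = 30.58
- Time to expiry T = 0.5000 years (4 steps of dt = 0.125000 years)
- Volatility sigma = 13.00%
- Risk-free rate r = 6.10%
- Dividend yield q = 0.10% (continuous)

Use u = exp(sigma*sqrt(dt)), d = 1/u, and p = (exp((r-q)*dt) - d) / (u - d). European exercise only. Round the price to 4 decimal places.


Answer: Price = V(0,0) = 0.1216

Derivation:
dt = T/N = 0.125000
u = exp(sigma*sqrt(dt)) = 1.047035; d = 1/u = 0.955078
p = (exp((r-q)*dt) - d) / (u - d) = 0.570379
Discount per step: exp(-r*dt) = 0.992404
Stock lattice S(k, i) with i counting down-moves:
  k=0: S(0,0) = 26.4300
  k=1: S(1,0) = 27.6731; S(1,1) = 25.2427
  k=2: S(2,0) = 28.9747; S(2,1) = 26.4300; S(2,2) = 24.1088
  k=3: S(3,0) = 30.3375; S(3,1) = 27.6731; S(3,2) = 25.2427; S(3,3) = 23.0258
  k=4: S(4,0) = 31.7644; S(4,1) = 28.9747; S(4,2) = 26.4300; S(4,3) = 24.1088; S(4,4) = 21.9914
Terminal payoffs V(N, i) = max(S_T - K, 0):
  V(4,0) = 1.184442; V(4,1) = 0.000000; V(4,2) = 0.000000; V(4,3) = 0.000000; V(4,4) = 0.000000
Backward induction: V(k, i) = exp(-r*dt) * [p * V(k+1, i) + (1-p) * V(k+1, i+1)].
  V(3,0) = exp(-r*dt) * [p*1.184442 + (1-p)*0.000000] = 0.670449
  V(3,1) = exp(-r*dt) * [p*0.000000 + (1-p)*0.000000] = 0.000000
  V(3,2) = exp(-r*dt) * [p*0.000000 + (1-p)*0.000000] = 0.000000
  V(3,3) = exp(-r*dt) * [p*0.000000 + (1-p)*0.000000] = 0.000000
  V(2,0) = exp(-r*dt) * [p*0.670449 + (1-p)*0.000000] = 0.379505
  V(2,1) = exp(-r*dt) * [p*0.000000 + (1-p)*0.000000] = 0.000000
  V(2,2) = exp(-r*dt) * [p*0.000000 + (1-p)*0.000000] = 0.000000
  V(1,0) = exp(-r*dt) * [p*0.379505 + (1-p)*0.000000] = 0.214817
  V(1,1) = exp(-r*dt) * [p*0.000000 + (1-p)*0.000000] = 0.000000
  V(0,0) = exp(-r*dt) * [p*0.214817 + (1-p)*0.000000] = 0.121596


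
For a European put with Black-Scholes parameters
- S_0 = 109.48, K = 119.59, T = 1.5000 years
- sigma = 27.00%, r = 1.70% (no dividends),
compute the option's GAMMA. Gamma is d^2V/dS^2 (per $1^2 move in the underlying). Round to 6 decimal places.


Answer: Gamma = 0.011016

Derivation:
d1 = -0.0246531823; d2 = -0.3553342975
phi(d1) = 0.3988210644; exp(-qT) = 1.0000000000; exp(-rT) = 0.9748223790
Gamma = exp(-qT) * phi(d1) / (S * sigma * sqrt(T)) = 1.0000000000 * 0.3988210644 / (109.4800 * 0.2700 * 1.2247448714) = 0.011016


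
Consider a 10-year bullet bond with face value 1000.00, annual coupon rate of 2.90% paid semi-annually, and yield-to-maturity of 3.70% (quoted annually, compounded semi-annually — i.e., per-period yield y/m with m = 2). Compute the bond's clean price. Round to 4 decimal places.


Answer: Price = 933.6375

Derivation:
Coupon per period c = face * coupon_rate / m = 14.500000
Periods per year m = 2; per-period yield y/m = 0.018500
Number of cashflows N = 20
Cashflows (t years, CF_t, discount factor 1/(1+y/m)^(m*t), PV):
  t = 0.5000: CF_t = 14.500000, DF = 0.981836, PV = 14.236622
  t = 1.0000: CF_t = 14.500000, DF = 0.964002, PV = 13.978029
  t = 1.5000: CF_t = 14.500000, DF = 0.946492, PV = 13.724132
  t = 2.0000: CF_t = 14.500000, DF = 0.929300, PV = 13.474848
  t = 2.5000: CF_t = 14.500000, DF = 0.912420, PV = 13.230091
  t = 3.0000: CF_t = 14.500000, DF = 0.895847, PV = 12.989780
  t = 3.5000: CF_t = 14.500000, DF = 0.879575, PV = 12.753834
  t = 4.0000: CF_t = 14.500000, DF = 0.863598, PV = 12.522174
  t = 4.5000: CF_t = 14.500000, DF = 0.847912, PV = 12.294722
  t = 5.0000: CF_t = 14.500000, DF = 0.832510, PV = 12.071401
  t = 5.5000: CF_t = 14.500000, DF = 0.817389, PV = 11.852136
  t = 6.0000: CF_t = 14.500000, DF = 0.802542, PV = 11.636854
  t = 6.5000: CF_t = 14.500000, DF = 0.787964, PV = 11.425483
  t = 7.0000: CF_t = 14.500000, DF = 0.773652, PV = 11.217951
  t = 7.5000: CF_t = 14.500000, DF = 0.759599, PV = 11.014188
  t = 8.0000: CF_t = 14.500000, DF = 0.745802, PV = 10.814127
  t = 8.5000: CF_t = 14.500000, DF = 0.732255, PV = 10.617700
  t = 9.0000: CF_t = 14.500000, DF = 0.718954, PV = 10.424840
  t = 9.5000: CF_t = 14.500000, DF = 0.705895, PV = 10.235484
  t = 10.0000: CF_t = 1014.500000, DF = 0.693074, PV = 703.123130
Price P = sum_t PV_t = 933.637527


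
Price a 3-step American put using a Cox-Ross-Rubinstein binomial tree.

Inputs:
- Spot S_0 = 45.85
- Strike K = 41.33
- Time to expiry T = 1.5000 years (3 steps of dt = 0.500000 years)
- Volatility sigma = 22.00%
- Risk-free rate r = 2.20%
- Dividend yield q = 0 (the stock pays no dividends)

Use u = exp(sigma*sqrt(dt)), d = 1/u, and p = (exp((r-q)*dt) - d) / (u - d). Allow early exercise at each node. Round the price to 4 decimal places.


dt = T/N = 0.500000
u = exp(sigma*sqrt(dt)) = 1.168316; d = 1/u = 0.855933
p = (exp((r-q)*dt) - d) / (u - d) = 0.496595
Discount per step: exp(-r*dt) = 0.989060
Stock lattice S(k, i) with i counting down-moves:
  k=0: S(0,0) = 45.8500
  k=1: S(1,0) = 53.5673; S(1,1) = 39.2445
  k=2: S(2,0) = 62.5835; S(2,1) = 45.8500; S(2,2) = 33.5907
  k=3: S(3,0) = 73.1173; S(3,1) = 53.5673; S(3,2) = 39.2445; S(3,3) = 28.7514
Terminal payoffs V(N, i) = max(K - S_T, 0):
  V(3,0) = 0.000000; V(3,1) = 0.000000; V(3,2) = 2.085484; V(3,3) = 12.578650
Backward induction: V(k, i) = exp(-r*dt) * [p * V(k+1, i) + (1-p) * V(k+1, i+1)]; then take max(V_cont, immediate exercise) for American.
  V(2,0) = exp(-r*dt) * [p*0.000000 + (1-p)*0.000000] = 0.000000; exercise = 0.000000; V(2,0) = max -> 0.000000
  V(2,1) = exp(-r*dt) * [p*0.000000 + (1-p)*2.085484] = 1.038358; exercise = 0.000000; V(2,1) = max -> 1.038358
  V(2,2) = exp(-r*dt) * [p*2.085484 + (1-p)*12.578650] = 7.287196; exercise = 7.739335; V(2,2) = max -> 7.739335
  V(1,0) = exp(-r*dt) * [p*0.000000 + (1-p)*1.038358] = 0.516997; exercise = 0.000000; V(1,0) = max -> 0.516997
  V(1,1) = exp(-r*dt) * [p*1.038358 + (1-p)*7.739335] = 4.363402; exercise = 2.085484; V(1,1) = max -> 4.363402
  V(0,0) = exp(-r*dt) * [p*0.516997 + (1-p)*4.363402] = 2.426458; exercise = 0.000000; V(0,0) = max -> 2.426458

Answer: Price = V(0,0) = 2.4265


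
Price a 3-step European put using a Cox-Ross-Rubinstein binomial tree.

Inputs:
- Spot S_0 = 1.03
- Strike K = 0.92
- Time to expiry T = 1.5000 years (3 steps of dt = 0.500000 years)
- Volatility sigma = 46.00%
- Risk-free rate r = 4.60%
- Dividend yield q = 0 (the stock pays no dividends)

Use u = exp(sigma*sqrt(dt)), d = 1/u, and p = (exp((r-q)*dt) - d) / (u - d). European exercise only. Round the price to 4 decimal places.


dt = T/N = 0.500000
u = exp(sigma*sqrt(dt)) = 1.384403; d = 1/u = 0.722333
p = (exp((r-q)*dt) - d) / (u - d) = 0.454534
Discount per step: exp(-r*dt) = 0.977262
Stock lattice S(k, i) with i counting down-moves:
  k=0: S(0,0) = 1.0300
  k=1: S(1,0) = 1.4259; S(1,1) = 0.7440
  k=2: S(2,0) = 1.9741; S(2,1) = 1.0300; S(2,2) = 0.5374
  k=3: S(3,0) = 2.7329; S(3,1) = 1.4259; S(3,2) = 0.7440; S(3,3) = 0.3882
Terminal payoffs V(N, i) = max(K - S_T, 0):
  V(3,0) = 0.000000; V(3,1) = 0.000000; V(3,2) = 0.175997; V(3,3) = 0.531805
Backward induction: V(k, i) = exp(-r*dt) * [p * V(k+1, i) + (1-p) * V(k+1, i+1)].
  V(2,0) = exp(-r*dt) * [p*0.000000 + (1-p)*0.000000] = 0.000000
  V(2,1) = exp(-r*dt) * [p*0.000000 + (1-p)*0.175997] = 0.093818
  V(2,2) = exp(-r*dt) * [p*0.175997 + (1-p)*0.531805] = 0.361664
  V(1,0) = exp(-r*dt) * [p*0.000000 + (1-p)*0.093818] = 0.050011
  V(1,1) = exp(-r*dt) * [p*0.093818 + (1-p)*0.361664] = 0.234463
  V(0,0) = exp(-r*dt) * [p*0.050011 + (1-p)*0.234463] = 0.147198

Answer: Price = V(0,0) = 0.1472


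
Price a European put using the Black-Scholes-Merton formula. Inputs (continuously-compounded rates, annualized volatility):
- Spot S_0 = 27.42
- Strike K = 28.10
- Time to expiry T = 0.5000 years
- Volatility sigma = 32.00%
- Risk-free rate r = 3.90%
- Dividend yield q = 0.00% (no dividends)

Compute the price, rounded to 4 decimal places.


d1 = (ln(S/K) + (r - q + 0.5*sigma^2) * T) / (sigma * sqrt(T)) = 0.09105369
d2 = d1 - sigma * sqrt(T) = -0.13522048
exp(-rT) = 0.98068890; exp(-qT) = 1.00000000
P = K * exp(-rT) * N(-d2) - S_0 * exp(-qT) * N(-d1)
N(-d1) = 0.46372497; N(-d2) = 0.55378122
P = 28.1000 * 0.98068890 * 0.55378122 - 27.4200 * 1.00000000 * 0.46372497 = 2.5454

Answer: Price = 2.5454


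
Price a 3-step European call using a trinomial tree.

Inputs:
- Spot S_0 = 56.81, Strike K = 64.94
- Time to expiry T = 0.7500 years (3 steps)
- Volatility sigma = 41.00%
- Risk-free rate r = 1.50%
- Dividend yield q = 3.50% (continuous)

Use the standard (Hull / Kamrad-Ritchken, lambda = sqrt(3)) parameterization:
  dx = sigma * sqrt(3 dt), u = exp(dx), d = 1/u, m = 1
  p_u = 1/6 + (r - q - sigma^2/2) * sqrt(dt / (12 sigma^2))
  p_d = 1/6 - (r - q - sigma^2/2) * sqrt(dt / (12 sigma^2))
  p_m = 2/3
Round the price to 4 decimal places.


dt = T/N = 0.250000; dx = sigma*sqrt(3*dt) = 0.355070
u = exp(dx) = 1.426281; d = 1/u = 0.701124
p_u = 0.130037, p_m = 0.666667, p_d = 0.203297
Discount per step: exp(-r*dt) = 0.996257
Stock lattice S(k, j) with j the centered position index:
  k=0: S(0,+0) = 56.8100
  k=1: S(1,-1) = 39.8309; S(1,+0) = 56.8100; S(1,+1) = 81.0270
  k=2: S(2,-2) = 27.9264; S(2,-1) = 39.8309; S(2,+0) = 56.8100; S(2,+1) = 81.0270; S(2,+2) = 115.5673
  k=3: S(3,-3) = 19.5799; S(3,-2) = 27.9264; S(3,-1) = 39.8309; S(3,+0) = 56.8100; S(3,+1) = 81.0270; S(3,+2) = 115.5673; S(3,+3) = 164.8315
Terminal payoffs V(N, j) = max(S_T - K, 0):
  V(3,-3) = 0.000000; V(3,-2) = 0.000000; V(3,-1) = 0.000000; V(3,+0) = 0.000000; V(3,+1) = 16.087028; V(3,+2) = 50.627318; V(3,+3) = 99.891479
Backward induction: V(k, j) = exp(-r*dt) * [p_u * V(k+1, j+1) + p_m * V(k+1, j) + p_d * V(k+1, j-1)]
  V(2,-2) = exp(-r*dt) * [p_u*0.000000 + p_m*0.000000 + p_d*0.000000] = 0.000000
  V(2,-1) = exp(-r*dt) * [p_u*0.000000 + p_m*0.000000 + p_d*0.000000] = 0.000000
  V(2,+0) = exp(-r*dt) * [p_u*16.087028 + p_m*0.000000 + p_d*0.000000] = 2.084073
  V(2,+1) = exp(-r*dt) * [p_u*50.627318 + p_m*16.087028 + p_d*0.000000] = 17.243306
  V(2,+2) = exp(-r*dt) * [p_u*99.891479 + p_m*50.627318 + p_d*16.087028] = 49.824342
  V(1,-1) = exp(-r*dt) * [p_u*2.084073 + p_m*0.000000 + p_d*0.000000] = 0.269991
  V(1,+0) = exp(-r*dt) * [p_u*17.243306 + p_m*2.084073 + p_d*0.000000] = 3.618050
  V(1,+1) = exp(-r*dt) * [p_u*49.824342 + p_m*17.243306 + p_d*2.084073] = 18.329347
  V(0,+0) = exp(-r*dt) * [p_u*18.329347 + p_m*3.618050 + p_d*0.269991] = 4.832253

Answer: Price = V(0,0) = 4.8323


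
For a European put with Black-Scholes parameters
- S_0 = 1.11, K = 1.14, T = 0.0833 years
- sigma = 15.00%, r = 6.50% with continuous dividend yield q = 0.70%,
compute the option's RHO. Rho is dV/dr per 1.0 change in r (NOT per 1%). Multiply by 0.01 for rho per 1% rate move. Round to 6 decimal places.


Answer: Rho = -0.066169

Derivation:
d1 = -0.4827549675; d2 = -0.5260475765
phi(d1) = 0.3550613411; exp(-qT) = 0.9994170700; exp(-rT) = 0.9946001320
N(-d2) = 0.7005724244
Rho = -K*T*exp(-rT)*N(-d2) = -1.1400 * 0.0833 * 0.9946001320 * 0.7005724244 = -0.066169


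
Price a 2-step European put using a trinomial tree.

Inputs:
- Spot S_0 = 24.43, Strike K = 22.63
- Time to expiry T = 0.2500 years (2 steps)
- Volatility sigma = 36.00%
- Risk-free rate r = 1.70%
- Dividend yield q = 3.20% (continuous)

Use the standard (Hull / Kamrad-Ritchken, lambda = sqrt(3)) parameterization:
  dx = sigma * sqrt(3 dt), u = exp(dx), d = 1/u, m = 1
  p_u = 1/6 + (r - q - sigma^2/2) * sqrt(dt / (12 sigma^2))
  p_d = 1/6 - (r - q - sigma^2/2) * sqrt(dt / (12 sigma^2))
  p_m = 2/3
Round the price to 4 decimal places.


Answer: Price = V(0,0) = 1.0089

Derivation:
dt = T/N = 0.125000; dx = sigma*sqrt(3*dt) = 0.220454
u = exp(dx) = 1.246643; d = 1/u = 0.802154
p_u = 0.144043, p_m = 0.666667, p_d = 0.189290
Discount per step: exp(-r*dt) = 0.997877
Stock lattice S(k, j) with j the centered position index:
  k=0: S(0,+0) = 24.4300
  k=1: S(1,-1) = 19.5966; S(1,+0) = 24.4300; S(1,+1) = 30.4555
  k=2: S(2,-2) = 15.7195; S(2,-1) = 19.5966; S(2,+0) = 24.4300; S(2,+1) = 30.4555; S(2,+2) = 37.9671
Terminal payoffs V(N, j) = max(K - S_T, 0):
  V(2,-2) = 6.910472; V(2,-1) = 3.033366; V(2,+0) = 0.000000; V(2,+1) = 0.000000; V(2,+2) = 0.000000
Backward induction: V(k, j) = exp(-r*dt) * [p_u * V(k+1, j+1) + p_m * V(k+1, j) + p_d * V(k+1, j-1)]
  V(1,-1) = exp(-r*dt) * [p_u*0.000000 + p_m*3.033366 + p_d*6.910472] = 3.323261
  V(1,+0) = exp(-r*dt) * [p_u*0.000000 + p_m*0.000000 + p_d*3.033366] = 0.572968
  V(1,+1) = exp(-r*dt) * [p_u*0.000000 + p_m*0.000000 + p_d*0.000000] = 0.000000
  V(0,+0) = exp(-r*dt) * [p_u*0.000000 + p_m*0.572968 + p_d*3.323261] = 1.008894


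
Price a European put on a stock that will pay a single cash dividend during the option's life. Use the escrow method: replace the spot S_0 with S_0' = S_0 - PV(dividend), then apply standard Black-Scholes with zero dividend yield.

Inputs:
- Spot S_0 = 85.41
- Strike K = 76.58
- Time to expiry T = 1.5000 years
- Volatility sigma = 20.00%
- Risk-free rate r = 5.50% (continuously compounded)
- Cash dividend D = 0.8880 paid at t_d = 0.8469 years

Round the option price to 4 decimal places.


Answer: Price = 2.5064

Derivation:
PV(D) = D * exp(-r * t_d) = 0.8880 * 0.95448868 = 0.84758594
S_0' = S_0 - PV(D) = 85.4100 - 0.84758594 = 84.56241406
d1 = (ln(S_0'/K) + (r + sigma^2/2)*T) / (sigma*sqrt(T)) = 0.86407361
d2 = d1 - sigma*sqrt(T) = 0.61912463
exp(-rT) = 0.92081144
N(-d1) = 0.19377373; N(-d2) = 0.26791713
P = K * exp(-rT) * N(-d2) - S_0' * N(-d1) = 76.5800 * 0.92081144 * 0.26791713 - 84.56241406 * 0.19377373 = 2.5064


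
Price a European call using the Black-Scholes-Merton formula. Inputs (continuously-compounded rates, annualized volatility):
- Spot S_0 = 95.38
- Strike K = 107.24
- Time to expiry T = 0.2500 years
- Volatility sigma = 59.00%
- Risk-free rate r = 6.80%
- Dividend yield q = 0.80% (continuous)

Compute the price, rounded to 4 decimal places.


d1 = (ln(S/K) + (r - q + 0.5*sigma^2) * T) / (sigma * sqrt(T)) = -0.19894204
d2 = d1 - sigma * sqrt(T) = -0.49394204
exp(-rT) = 0.98314368; exp(-qT) = 0.99800200
C = S_0 * exp(-qT) * N(d1) - K * exp(-rT) * N(d2)
N(d1) = 0.42115404; N(d2) = 0.31067356
C = 95.3800 * 0.99800200 * 0.42115404 - 107.2400 * 0.98314368 * 0.31067356 = 7.3344

Answer: Price = 7.3344


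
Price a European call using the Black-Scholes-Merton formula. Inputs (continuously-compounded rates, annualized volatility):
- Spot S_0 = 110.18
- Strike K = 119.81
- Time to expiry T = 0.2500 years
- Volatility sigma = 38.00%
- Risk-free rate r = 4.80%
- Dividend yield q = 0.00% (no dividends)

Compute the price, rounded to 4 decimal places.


d1 = (ln(S/K) + (r - q + 0.5*sigma^2) * T) / (sigma * sqrt(T)) = -0.28285138
d2 = d1 - sigma * sqrt(T) = -0.47285138
exp(-rT) = 0.98807171; exp(-qT) = 1.00000000
C = S_0 * exp(-qT) * N(d1) - K * exp(-rT) * N(d2)
N(d1) = 0.38864538; N(d2) = 0.31815961
C = 110.1800 * 1.00000000 * 0.38864538 - 119.8100 * 0.98807171 * 0.31815961 = 5.1569

Answer: Price = 5.1569


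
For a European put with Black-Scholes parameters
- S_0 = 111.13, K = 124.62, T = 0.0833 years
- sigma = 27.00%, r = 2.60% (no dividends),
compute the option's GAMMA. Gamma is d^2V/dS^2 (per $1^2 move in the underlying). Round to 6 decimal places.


d1 = -1.4034514496; d2 = -1.4813781459
phi(d1) = 0.1490048357; exp(-qT) = 1.0000000000; exp(-rT) = 0.9978365437
Gamma = exp(-qT) * phi(d1) / (S * sigma * sqrt(T)) = 1.0000000000 * 0.1490048357 / (111.1300 * 0.2700 * 0.2886173938) = 0.017206

Answer: Gamma = 0.017206


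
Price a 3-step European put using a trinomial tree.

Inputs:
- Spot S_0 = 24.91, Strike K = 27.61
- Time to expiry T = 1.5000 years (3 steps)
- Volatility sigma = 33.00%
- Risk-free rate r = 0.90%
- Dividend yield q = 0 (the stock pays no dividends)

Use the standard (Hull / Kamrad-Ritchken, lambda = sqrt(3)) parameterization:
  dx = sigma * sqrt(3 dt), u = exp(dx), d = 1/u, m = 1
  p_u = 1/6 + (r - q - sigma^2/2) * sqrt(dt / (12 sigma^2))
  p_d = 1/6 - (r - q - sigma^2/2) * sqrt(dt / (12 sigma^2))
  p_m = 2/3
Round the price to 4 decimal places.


Answer: Price = V(0,0) = 5.4447

Derivation:
dt = T/N = 0.500000; dx = sigma*sqrt(3*dt) = 0.404166
u = exp(dx) = 1.498052; d = 1/u = 0.667533
p_u = 0.138553, p_m = 0.666667, p_d = 0.194780
Discount per step: exp(-r*dt) = 0.995510
Stock lattice S(k, j) with j the centered position index:
  k=0: S(0,+0) = 24.9100
  k=1: S(1,-1) = 16.6283; S(1,+0) = 24.9100; S(1,+1) = 37.3165
  k=2: S(2,-2) = 11.0999; S(2,-1) = 16.6283; S(2,+0) = 24.9100; S(2,+1) = 37.3165; S(2,+2) = 55.9020
  k=3: S(3,-3) = 7.4096; S(3,-2) = 11.0999; S(3,-1) = 16.6283; S(3,+0) = 24.9100; S(3,+1) = 37.3165; S(3,+2) = 55.9020; S(3,+3) = 83.7442
Terminal payoffs V(N, j) = max(K - S_T, 0):
  V(3,-3) = 20.200434; V(3,-2) = 16.510082; V(3,-1) = 10.981742; V(3,+0) = 2.700000; V(3,+1) = 0.000000; V(3,+2) = 0.000000; V(3,+3) = 0.000000
Backward induction: V(k, j) = exp(-r*dt) * [p_u * V(k+1, j+1) + p_m * V(k+1, j) + p_d * V(k+1, j-1)]
  V(2,-2) = exp(-r*dt) * [p_u*10.981742 + p_m*16.510082 + p_d*20.200434] = 16.389003
  V(2,-1) = exp(-r*dt) * [p_u*2.700000 + p_m*10.981742 + p_d*16.510082] = 10.862101
  V(2,+0) = exp(-r*dt) * [p_u*0.000000 + p_m*2.700000 + p_d*10.981742] = 3.921339
  V(2,+1) = exp(-r*dt) * [p_u*0.000000 + p_m*0.000000 + p_d*2.700000] = 0.523545
  V(2,+2) = exp(-r*dt) * [p_u*0.000000 + p_m*0.000000 + p_d*0.000000] = 0.000000
  V(1,-1) = exp(-r*dt) * [p_u*3.921339 + p_m*10.862101 + p_d*16.389003] = 10.927682
  V(1,+0) = exp(-r*dt) * [p_u*0.523545 + p_m*3.921339 + p_d*10.862101] = 4.780924
  V(1,+1) = exp(-r*dt) * [p_u*0.000000 + p_m*0.523545 + p_d*3.921339] = 1.107833
  V(0,+0) = exp(-r*dt) * [p_u*1.107833 + p_m*4.780924 + p_d*10.927682] = 5.444715


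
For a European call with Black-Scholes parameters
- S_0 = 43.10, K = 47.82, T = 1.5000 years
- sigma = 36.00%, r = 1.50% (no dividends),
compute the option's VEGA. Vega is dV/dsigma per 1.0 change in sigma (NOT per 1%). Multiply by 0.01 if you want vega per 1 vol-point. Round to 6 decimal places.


Answer: Vega = 21.045287

Derivation:
d1 = 0.0357875783; d2 = -0.4051205754
phi(d1) = 0.3986868894; exp(-qT) = 1.0000000000; exp(-rT) = 0.9777512372
Vega = S * exp(-qT) * phi(d1) * sqrt(T) = 43.1000 * 1.0000000000 * 0.3986868894 * 1.2247448714 = 21.045287


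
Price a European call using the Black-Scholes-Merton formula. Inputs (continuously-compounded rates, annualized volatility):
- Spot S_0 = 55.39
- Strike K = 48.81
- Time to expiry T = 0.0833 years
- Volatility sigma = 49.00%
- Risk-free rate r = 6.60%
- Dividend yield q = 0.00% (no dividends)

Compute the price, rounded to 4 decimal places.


Answer: Price = 7.5394

Derivation:
d1 = (ln(S/K) + (r - q + 0.5*sigma^2) * T) / (sigma * sqrt(T)) = 1.00381343
d2 = d1 - sigma * sqrt(T) = 0.86239090
exp(-rT) = 0.99451729; exp(-qT) = 1.00000000
C = S_0 * exp(-qT) * N(d1) - K * exp(-rT) * N(d2)
N(d1) = 0.84226572; N(d2) = 0.80576378
C = 55.3900 * 1.00000000 * 0.84226572 - 48.8100 * 0.99451729 * 0.80576378 = 7.5394


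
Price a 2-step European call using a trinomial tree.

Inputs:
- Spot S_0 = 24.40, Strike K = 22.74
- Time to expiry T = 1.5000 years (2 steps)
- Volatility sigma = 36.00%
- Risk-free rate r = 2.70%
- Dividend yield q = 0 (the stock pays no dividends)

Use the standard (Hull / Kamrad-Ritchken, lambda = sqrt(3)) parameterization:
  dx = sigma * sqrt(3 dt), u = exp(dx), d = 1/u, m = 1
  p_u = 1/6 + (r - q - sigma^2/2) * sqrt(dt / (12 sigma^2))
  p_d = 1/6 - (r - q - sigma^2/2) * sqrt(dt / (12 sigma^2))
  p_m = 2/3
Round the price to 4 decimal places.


dt = T/N = 0.750000; dx = sigma*sqrt(3*dt) = 0.540000
u = exp(dx) = 1.716007; d = 1/u = 0.582748
p_u = 0.140417, p_m = 0.666667, p_d = 0.192917
Discount per step: exp(-r*dt) = 0.979954
Stock lattice S(k, j) with j the centered position index:
  k=0: S(0,+0) = 24.4000
  k=1: S(1,-1) = 14.2191; S(1,+0) = 24.4000; S(1,+1) = 41.8706
  k=2: S(2,-2) = 8.2861; S(2,-1) = 14.2191; S(2,+0) = 24.4000; S(2,+1) = 41.8706; S(2,+2) = 71.8502
Terminal payoffs V(N, j) = max(S_T - K, 0):
  V(2,-2) = 0.000000; V(2,-1) = 0.000000; V(2,+0) = 1.660000; V(2,+1) = 19.130567; V(2,+2) = 49.110181
Backward induction: V(k, j) = exp(-r*dt) * [p_u * V(k+1, j+1) + p_m * V(k+1, j) + p_d * V(k+1, j-1)]
  V(1,-1) = exp(-r*dt) * [p_u*1.660000 + p_m*0.000000 + p_d*0.000000] = 0.228419
  V(1,+0) = exp(-r*dt) * [p_u*19.130567 + p_m*1.660000 + p_d*0.000000] = 3.716883
  V(1,+1) = exp(-r*dt) * [p_u*49.110181 + p_m*19.130567 + p_d*1.660000] = 19.569519
  V(0,+0) = exp(-r*dt) * [p_u*19.569519 + p_m*3.716883 + p_d*0.228419] = 5.164233

Answer: Price = V(0,0) = 5.1642


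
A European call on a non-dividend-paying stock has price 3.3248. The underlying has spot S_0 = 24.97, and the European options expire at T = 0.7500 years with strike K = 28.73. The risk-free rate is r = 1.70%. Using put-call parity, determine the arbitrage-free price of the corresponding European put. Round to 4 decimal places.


Put-call parity: C - P = S_0 * exp(-qT) - K * exp(-rT).
S_0 * exp(-qT) = 24.9700 * 1.00000000 = 24.97000000
K * exp(-rT) = 28.7300 * 0.98733094 = 28.36601782
P = C - S*exp(-qT) + K*exp(-rT)
P = 3.3248 - 24.97000000 + 28.36601782 = 6.7208

Answer: Put price = 6.7208


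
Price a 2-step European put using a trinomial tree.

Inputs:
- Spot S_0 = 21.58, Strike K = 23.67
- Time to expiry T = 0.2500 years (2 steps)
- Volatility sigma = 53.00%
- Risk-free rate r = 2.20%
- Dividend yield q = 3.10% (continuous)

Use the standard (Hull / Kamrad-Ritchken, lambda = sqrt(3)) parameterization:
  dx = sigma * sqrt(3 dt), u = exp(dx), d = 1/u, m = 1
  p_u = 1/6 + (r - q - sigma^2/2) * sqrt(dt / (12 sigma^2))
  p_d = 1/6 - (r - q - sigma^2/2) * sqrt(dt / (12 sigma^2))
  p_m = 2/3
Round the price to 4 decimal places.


Answer: Price = V(0,0) = 3.5984

Derivation:
dt = T/N = 0.125000; dx = sigma*sqrt(3*dt) = 0.324557
u = exp(dx) = 1.383418; d = 1/u = 0.722847
p_u = 0.137887, p_m = 0.666667, p_d = 0.195446
Discount per step: exp(-r*dt) = 0.997254
Stock lattice S(k, j) with j the centered position index:
  k=0: S(0,+0) = 21.5800
  k=1: S(1,-1) = 15.5990; S(1,+0) = 21.5800; S(1,+1) = 29.8542
  k=2: S(2,-2) = 11.2757; S(2,-1) = 15.5990; S(2,+0) = 21.5800; S(2,+1) = 29.8542; S(2,+2) = 41.3008
Terminal payoffs V(N, j) = max(K - S_T, 0):
  V(2,-2) = 12.394275; V(2,-1) = 8.070957; V(2,+0) = 2.090000; V(2,+1) = 0.000000; V(2,+2) = 0.000000
Backward induction: V(k, j) = exp(-r*dt) * [p_u * V(k+1, j+1) + p_m * V(k+1, j) + p_d * V(k+1, j-1)]
  V(1,-1) = exp(-r*dt) * [p_u*2.090000 + p_m*8.070957 + p_d*12.394275] = 8.069016
  V(1,+0) = exp(-r*dt) * [p_u*0.000000 + p_m*2.090000 + p_d*8.070957] = 2.962613
  V(1,+1) = exp(-r*dt) * [p_u*0.000000 + p_m*0.000000 + p_d*2.090000] = 0.407361
  V(0,+0) = exp(-r*dt) * [p_u*0.407361 + p_m*2.962613 + p_d*8.069016] = 3.598395


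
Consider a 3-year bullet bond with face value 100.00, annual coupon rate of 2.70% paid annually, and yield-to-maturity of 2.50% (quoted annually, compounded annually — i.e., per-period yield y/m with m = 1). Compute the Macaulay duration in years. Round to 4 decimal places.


Answer: Macaulay duration = 2.9221 years

Derivation:
Coupon per period c = face * coupon_rate / m = 2.700000
Periods per year m = 1; per-period yield y/m = 0.025000
Number of cashflows N = 3
Cashflows (t years, CF_t, discount factor 1/(1+y/m)^(m*t), PV):
  t = 1.0000: CF_t = 2.700000, DF = 0.975610, PV = 2.634146
  t = 2.0000: CF_t = 2.700000, DF = 0.951814, PV = 2.569899
  t = 3.0000: CF_t = 102.700000, DF = 0.928599, PV = 95.367160
Price P = sum_t PV_t = 100.571205
Macaulay numerator sum_t t * PV_t:
  t * PV_t at t = 1.0000: 2.634146
  t * PV_t at t = 2.0000: 5.139798
  t * PV_t at t = 3.0000: 286.101479
Macaulay duration D = (sum_t t * PV_t) / P = 293.875423 / 100.571205 = 2.922063


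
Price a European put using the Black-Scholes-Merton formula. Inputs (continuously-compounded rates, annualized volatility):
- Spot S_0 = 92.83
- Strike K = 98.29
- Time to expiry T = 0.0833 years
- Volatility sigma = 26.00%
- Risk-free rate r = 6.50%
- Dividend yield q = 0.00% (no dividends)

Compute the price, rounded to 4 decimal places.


d1 = (ln(S/K) + (r - q + 0.5*sigma^2) * T) / (sigma * sqrt(T)) = -0.65194628
d2 = d1 - sigma * sqrt(T) = -0.72698680
exp(-rT) = 0.99460013; exp(-qT) = 1.00000000
P = K * exp(-rT) * N(-d2) - S_0 * exp(-qT) * N(-d1)
N(-d1) = 0.74278208; N(-d2) = 0.76638298
P = 98.2900 * 0.99460013 * 0.76638298 - 92.8300 * 1.00000000 * 0.74278208 = 5.9686

Answer: Price = 5.9686


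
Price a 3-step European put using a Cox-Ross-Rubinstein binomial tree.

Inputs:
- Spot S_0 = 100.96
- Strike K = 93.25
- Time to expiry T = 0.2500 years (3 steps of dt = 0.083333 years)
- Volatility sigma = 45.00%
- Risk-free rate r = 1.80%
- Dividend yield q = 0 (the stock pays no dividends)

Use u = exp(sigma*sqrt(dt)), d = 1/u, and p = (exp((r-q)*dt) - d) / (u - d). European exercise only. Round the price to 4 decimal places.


Answer: Price = V(0,0) = 5.4169

Derivation:
dt = T/N = 0.083333
u = exp(sigma*sqrt(dt)) = 1.138719; d = 1/u = 0.878180
p = (exp((r-q)*dt) - d) / (u - d) = 0.473331
Discount per step: exp(-r*dt) = 0.998501
Stock lattice S(k, i) with i counting down-moves:
  k=0: S(0,0) = 100.9600
  k=1: S(1,0) = 114.9651; S(1,1) = 88.6610
  k=2: S(2,0) = 130.9129; S(2,1) = 100.9600; S(2,2) = 77.8603
  k=3: S(3,0) = 149.0730; S(3,1) = 114.9651; S(3,2) = 88.6610; S(3,3) = 68.3754
Terminal payoffs V(N, i) = max(K - S_T, 0):
  V(3,0) = 0.000000; V(3,1) = 0.000000; V(3,2) = 4.588957; V(3,3) = 24.874610
Backward induction: V(k, i) = exp(-r*dt) * [p * V(k+1, i) + (1-p) * V(k+1, i+1)].
  V(2,0) = exp(-r*dt) * [p*0.000000 + (1-p)*0.000000] = 0.000000
  V(2,1) = exp(-r*dt) * [p*0.000000 + (1-p)*4.588957] = 2.413238
  V(2,2) = exp(-r*dt) * [p*4.588957 + (1-p)*24.874610] = 15.249885
  V(1,0) = exp(-r*dt) * [p*0.000000 + (1-p)*2.413238] = 1.269072
  V(1,1) = exp(-r*dt) * [p*2.413238 + (1-p)*15.249885] = 9.160148
  V(0,0) = exp(-r*dt) * [p*1.269072 + (1-p)*9.160148] = 5.416924


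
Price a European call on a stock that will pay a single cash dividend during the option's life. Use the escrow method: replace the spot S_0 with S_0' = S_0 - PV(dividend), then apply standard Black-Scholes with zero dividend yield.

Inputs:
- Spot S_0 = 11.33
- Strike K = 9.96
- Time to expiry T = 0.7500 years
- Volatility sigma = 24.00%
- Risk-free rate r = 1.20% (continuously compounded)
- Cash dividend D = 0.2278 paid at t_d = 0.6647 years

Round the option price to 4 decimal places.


PV(D) = D * exp(-r * t_d) = 0.2278 * 0.99205533 = 0.22599020
S_0' = S_0 - PV(D) = 11.3300 - 0.22599020 = 11.10400980
d1 = (ln(S_0'/K) + (r + sigma^2/2)*T) / (sigma*sqrt(T)) = 0.67034800
d2 = d1 - sigma*sqrt(T) = 0.46250190
exp(-rT) = 0.99104038
N(d1) = 0.74868201; N(d2) = 0.67813928
C = S_0' * N(d1) - K * exp(-rT) * N(d2) = 11.10400980 * 0.74868201 - 9.9600 * 0.99104038 * 0.67813928 = 1.6196

Answer: Price = 1.6196


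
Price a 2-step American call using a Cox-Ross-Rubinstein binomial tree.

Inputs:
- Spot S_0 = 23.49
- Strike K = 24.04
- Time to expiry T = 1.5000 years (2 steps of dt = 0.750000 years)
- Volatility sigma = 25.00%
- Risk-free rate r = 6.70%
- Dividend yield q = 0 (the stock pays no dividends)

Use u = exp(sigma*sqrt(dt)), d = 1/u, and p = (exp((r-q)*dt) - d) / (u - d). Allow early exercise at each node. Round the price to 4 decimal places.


Answer: Price = V(0,0) = 3.5058

Derivation:
dt = T/N = 0.750000
u = exp(sigma*sqrt(dt)) = 1.241731; d = 1/u = 0.805327
p = (exp((r-q)*dt) - d) / (u - d) = 0.564172
Discount per step: exp(-r*dt) = 0.950992
Stock lattice S(k, i) with i counting down-moves:
  k=0: S(0,0) = 23.4900
  k=1: S(1,0) = 29.1683; S(1,1) = 18.9171
  k=2: S(2,0) = 36.2191; S(2,1) = 23.4900; S(2,2) = 15.2345
Terminal payoffs V(N, i) = max(S_T - K, 0):
  V(2,0) = 12.179132; V(2,1) = 0.000000; V(2,2) = 0.000000
Backward induction: V(k, i) = exp(-r*dt) * [p * V(k+1, i) + (1-p) * V(k+1, i+1)]; then take max(V_cont, immediate exercise) for American.
  V(1,0) = exp(-r*dt) * [p*12.179132 + (1-p)*0.000000] = 6.534379; exercise = 5.128261; V(1,0) = max -> 6.534379
  V(1,1) = exp(-r*dt) * [p*0.000000 + (1-p)*0.000000] = 0.000000; exercise = 0.000000; V(1,1) = max -> 0.000000
  V(0,0) = exp(-r*dt) * [p*6.534379 + (1-p)*0.000000] = 3.505842; exercise = 0.000000; V(0,0) = max -> 3.505842


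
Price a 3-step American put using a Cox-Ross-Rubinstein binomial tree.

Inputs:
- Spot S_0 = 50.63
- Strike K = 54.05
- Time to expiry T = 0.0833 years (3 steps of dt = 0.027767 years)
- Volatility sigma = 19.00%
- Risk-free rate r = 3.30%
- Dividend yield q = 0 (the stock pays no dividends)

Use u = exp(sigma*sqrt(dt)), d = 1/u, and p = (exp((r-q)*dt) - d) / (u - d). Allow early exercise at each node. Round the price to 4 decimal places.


Answer: Price = V(0,0) = 3.5434

Derivation:
dt = T/N = 0.027767
u = exp(sigma*sqrt(dt)) = 1.032167; d = 1/u = 0.968836
p = (exp((r-q)*dt) - d) / (u - d) = 0.506561
Discount per step: exp(-r*dt) = 0.999084
Stock lattice S(k, i) with i counting down-moves:
  k=0: S(0,0) = 50.6300
  k=1: S(1,0) = 52.2586; S(1,1) = 49.0521
  k=2: S(2,0) = 53.9396; S(2,1) = 50.6300; S(2,2) = 47.5235
  k=3: S(3,0) = 55.6747; S(3,1) = 52.2586; S(3,2) = 49.0521; S(3,3) = 46.0424
Terminal payoffs V(N, i) = max(K - S_T, 0):
  V(3,0) = 0.000000; V(3,1) = 1.791392; V(3,2) = 4.997853; V(3,3) = 8.007573
Backward induction: V(k, i) = exp(-r*dt) * [p * V(k+1, i) + (1-p) * V(k+1, i+1)]; then take max(V_cont, immediate exercise) for American.
  V(2,0) = exp(-r*dt) * [p*0.000000 + (1-p)*1.791392] = 0.883134; exercise = 0.110397; V(2,0) = max -> 0.883134
  V(2,1) = exp(-r*dt) * [p*1.791392 + (1-p)*4.997853] = 3.370497; exercise = 3.420000; V(2,1) = max -> 3.420000
  V(2,2) = exp(-r*dt) * [p*4.997853 + (1-p)*8.007573] = 6.477030; exercise = 6.526534; V(2,2) = max -> 6.526534
  V(1,0) = exp(-r*dt) * [p*0.883134 + (1-p)*3.420000] = 2.132968; exercise = 1.791392; V(1,0) = max -> 2.132968
  V(1,1) = exp(-r*dt) * [p*3.420000 + (1-p)*6.526534] = 4.948350; exercise = 4.997853; V(1,1) = max -> 4.997853
  V(0,0) = exp(-r*dt) * [p*2.132968 + (1-p)*4.997853] = 3.543367; exercise = 3.420000; V(0,0) = max -> 3.543367


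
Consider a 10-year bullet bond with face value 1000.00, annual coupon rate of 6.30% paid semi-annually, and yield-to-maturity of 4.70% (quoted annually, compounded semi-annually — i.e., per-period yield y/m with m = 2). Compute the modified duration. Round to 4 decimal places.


Coupon per period c = face * coupon_rate / m = 31.500000
Periods per year m = 2; per-period yield y/m = 0.023500
Number of cashflows N = 20
Cashflows (t years, CF_t, discount factor 1/(1+y/m)^(m*t), PV):
  t = 0.5000: CF_t = 31.500000, DF = 0.977040, PV = 30.776746
  t = 1.0000: CF_t = 31.500000, DF = 0.954606, PV = 30.070099
  t = 1.5000: CF_t = 31.500000, DF = 0.932688, PV = 29.379677
  t = 2.0000: CF_t = 31.500000, DF = 0.911273, PV = 28.705107
  t = 2.5000: CF_t = 31.500000, DF = 0.890350, PV = 28.046025
  t = 3.0000: CF_t = 31.500000, DF = 0.869907, PV = 27.402076
  t = 3.5000: CF_t = 31.500000, DF = 0.849934, PV = 26.772913
  t = 4.0000: CF_t = 31.500000, DF = 0.830419, PV = 26.158195
  t = 4.5000: CF_t = 31.500000, DF = 0.811352, PV = 25.557592
  t = 5.0000: CF_t = 31.500000, DF = 0.792723, PV = 24.970779
  t = 5.5000: CF_t = 31.500000, DF = 0.774522, PV = 24.397439
  t = 6.0000: CF_t = 31.500000, DF = 0.756739, PV = 23.837263
  t = 6.5000: CF_t = 31.500000, DF = 0.739363, PV = 23.289949
  t = 7.0000: CF_t = 31.500000, DF = 0.722387, PV = 22.755202
  t = 7.5000: CF_t = 31.500000, DF = 0.705801, PV = 22.232733
  t = 8.0000: CF_t = 31.500000, DF = 0.689596, PV = 21.722260
  t = 8.5000: CF_t = 31.500000, DF = 0.673762, PV = 21.223507
  t = 9.0000: CF_t = 31.500000, DF = 0.658292, PV = 20.736206
  t = 9.5000: CF_t = 31.500000, DF = 0.643178, PV = 20.260094
  t = 10.0000: CF_t = 1031.500000, DF = 0.628410, PV = 648.204874
Price P = sum_t PV_t = 1126.498737
First compute Macaulay numerator sum_t t * PV_t:
  t * PV_t at t = 0.5000: 15.388373
  t * PV_t at t = 1.0000: 30.070099
  t * PV_t at t = 1.5000: 44.069515
  t * PV_t at t = 2.0000: 57.410213
  t * PV_t at t = 2.5000: 70.115063
  t * PV_t at t = 3.0000: 82.206229
  t * PV_t at t = 3.5000: 93.705195
  t * PV_t at t = 4.0000: 104.632781
  t * PV_t at t = 4.5000: 115.009163
  t * PV_t at t = 5.0000: 124.853893
  t * PV_t at t = 5.5000: 134.185913
  t * PV_t at t = 6.0000: 143.023579
  t * PV_t at t = 6.5000: 151.384670
  t * PV_t at t = 7.0000: 159.286414
  t * PV_t at t = 7.5000: 166.745496
  t * PV_t at t = 8.0000: 173.778078
  t * PV_t at t = 8.5000: 180.399812
  t * PV_t at t = 9.0000: 186.625858
  t * PV_t at t = 9.5000: 192.470895
  t * PV_t at t = 10.0000: 6482.048741
Macaulay duration D = 8707.409982 / 1126.498737 = 7.729622
Modified duration = D / (1 + y/m) = 7.729622 / (1 + 0.023500) = 7.552147

Answer: Modified duration = 7.5521


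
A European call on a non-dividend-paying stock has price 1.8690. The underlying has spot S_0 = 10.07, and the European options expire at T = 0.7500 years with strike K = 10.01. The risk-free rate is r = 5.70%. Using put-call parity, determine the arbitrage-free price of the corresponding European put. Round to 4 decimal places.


Put-call parity: C - P = S_0 * exp(-qT) - K * exp(-rT).
S_0 * exp(-qT) = 10.0700 * 1.00000000 = 10.07000000
K * exp(-rT) = 10.0100 * 0.95815090 = 9.59109049
P = C - S*exp(-qT) + K*exp(-rT)
P = 1.8690 - 10.07000000 + 9.59109049 = 1.3901

Answer: Put price = 1.3901


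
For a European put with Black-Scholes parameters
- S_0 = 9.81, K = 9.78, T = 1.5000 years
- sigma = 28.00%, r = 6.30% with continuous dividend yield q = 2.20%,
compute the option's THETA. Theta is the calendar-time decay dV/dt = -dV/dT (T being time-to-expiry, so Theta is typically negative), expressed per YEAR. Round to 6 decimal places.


d1 = 0.3597331995; d2 = 0.0168046355
phi(d1) = 0.3739465072; exp(-qT) = 0.9675385596; exp(-rT) = 0.9098277346
Theta = -S*exp(-qT)*phi(d1)*sigma/(2*sqrt(T)) + r*K*exp(-rT)*N(-d2) - q*S*exp(-qT)*N(-d1)
N(-d1) = 0.3595233311; N(-d2) = 0.4932962359; sqrt(T) = 1.2247448714
Term 1 = -9.8100 * 0.9675385596 * 0.3739465072 * 0.2800 / (2 * 1.2247448714) = -0.4057225783
Term 2 = 0.0630 * 9.7800 * 0.9098277346 * 0.4932962359 = 0.2765326257
Term 3 = -0.0220 * 9.8100 * 0.9675385596 * 0.3595233311 = -0.0750735667
Theta = -0.4057225783 + (0.2765326257) + (-0.0750735667) = -0.204264

Answer: Theta = -0.204264
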